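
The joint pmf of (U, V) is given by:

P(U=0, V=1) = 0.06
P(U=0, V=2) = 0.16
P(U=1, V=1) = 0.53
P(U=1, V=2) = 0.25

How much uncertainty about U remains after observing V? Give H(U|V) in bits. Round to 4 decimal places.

Chain rule: H(U|V) = H(U,V) − H(V).
Marginals: p(U) = (0.2200, 0.7800), p(V) = (0.5900, 0.4100).
H(U,V) = 1.6520 bits; H(V) = 0.9765 bits.
H(U|V) = 1.6520 − 0.9765 = 0.6755 bits.

0.6755 bits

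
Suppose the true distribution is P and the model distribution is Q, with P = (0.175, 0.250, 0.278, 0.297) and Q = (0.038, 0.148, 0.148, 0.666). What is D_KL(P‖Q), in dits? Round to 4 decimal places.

0.1449 dits

D(P‖Q) = Σ p·log₁₀(p/q).
  0.175·log₁₀(0.175/0.038) = 0.11607
  0.250·log₁₀(0.250/0.148) = 0.05692
  0.278·log₁₀(0.278/0.148) = 0.07611
  0.297·log₁₀(0.297/0.666) = -0.10416
D(P‖Q) = 0.1449 dits.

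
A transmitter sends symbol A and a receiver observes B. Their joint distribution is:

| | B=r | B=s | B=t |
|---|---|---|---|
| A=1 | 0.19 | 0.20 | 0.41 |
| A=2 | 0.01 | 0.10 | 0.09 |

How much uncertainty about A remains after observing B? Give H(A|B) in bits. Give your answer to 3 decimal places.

0.673 bits

Chain rule: H(A|B) = H(A,B) − H(B).
Marginals: p(A) = (0.8000, 0.2000), p(B) = (0.2000, 0.3000, 0.5000).
H(A,B) = 2.1583 bits; H(B) = 1.4855 bits.
H(A|B) = 2.1583 − 1.4855 = 0.673 bits.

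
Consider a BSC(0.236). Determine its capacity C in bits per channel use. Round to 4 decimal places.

0.2117 bits

Binary symmetric channel: C = 1 − h₂(ε) where h₂ is the binary entropy function.
h₂(0.236) = −0.236·log₂0.236 − 0.764·log₂0.764 = 0.7883.
C = 1 − 0.7883 = 0.2117 bits per channel use.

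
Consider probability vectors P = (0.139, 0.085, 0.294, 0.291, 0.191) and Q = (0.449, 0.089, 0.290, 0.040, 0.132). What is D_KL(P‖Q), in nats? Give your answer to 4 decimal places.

D(P‖Q) = Σ p·ln(p/q).
  0.139·ln(0.139/0.449) = -0.16298
  0.085·ln(0.085/0.089) = -0.00391
  0.294·ln(0.294/0.290) = 0.00403
  0.291·ln(0.291/0.040) = 0.57747
  0.191·ln(0.191/0.132) = 0.07057
D(P‖Q) = 0.4852 nats.

0.4852 nats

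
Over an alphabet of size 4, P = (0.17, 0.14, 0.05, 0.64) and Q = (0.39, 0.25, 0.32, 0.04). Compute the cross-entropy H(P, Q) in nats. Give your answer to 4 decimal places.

H(P,Q) = −Σ p·ln q.
  −0.17·ln(0.39) = 0.16007
  −0.14·ln(0.25) = 0.19408
  −0.05·ln(0.32) = 0.05697
  −0.64·ln(0.04) = 2.06008
H(P,Q) = 2.4712 nats.

2.4712 nats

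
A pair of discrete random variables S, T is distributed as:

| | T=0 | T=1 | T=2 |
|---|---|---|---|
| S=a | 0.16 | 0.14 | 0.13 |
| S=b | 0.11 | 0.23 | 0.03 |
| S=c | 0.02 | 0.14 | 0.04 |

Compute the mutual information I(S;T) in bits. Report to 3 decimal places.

Marginals: p(S) = (0.4300, 0.3700, 0.2000), p(T) = (0.2900, 0.5100, 0.2000).
I(S;T) = H(S) + H(T) − H(S,T).
H(S) = 1.5187, H(T) = 1.4777, H(S,T) = 2.8882.
I(S;T) = 1.5187 + 1.4777 − 2.8882 = 0.108 bits.

0.108 bits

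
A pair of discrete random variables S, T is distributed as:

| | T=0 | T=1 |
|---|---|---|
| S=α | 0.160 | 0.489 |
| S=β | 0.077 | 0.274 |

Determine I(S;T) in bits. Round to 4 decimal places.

0.0007 bits

Marginals: p(S) = (0.6490, 0.3510), p(T) = (0.2370, 0.7630).
I(S;T) = H(S) + H(T) − H(S,T).
H(S) = 0.9350, H(T) = 0.7900, H(S,T) = 1.7243.
I(S;T) = 0.9350 + 0.7900 − 1.7243 = 0.0007 bits.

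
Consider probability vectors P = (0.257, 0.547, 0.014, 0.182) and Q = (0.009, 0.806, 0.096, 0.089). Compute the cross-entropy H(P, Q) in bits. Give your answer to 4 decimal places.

H(P,Q) = −Σ p·log₂ q.
  −0.257·log₂(0.009) = 1.74654
  −0.547·log₂(0.806) = 0.17020
  −0.014·log₂(0.096) = 0.04733
  −0.182·log₂(0.089) = 0.63519
H(P,Q) = 2.5993 bits.

2.5993 bits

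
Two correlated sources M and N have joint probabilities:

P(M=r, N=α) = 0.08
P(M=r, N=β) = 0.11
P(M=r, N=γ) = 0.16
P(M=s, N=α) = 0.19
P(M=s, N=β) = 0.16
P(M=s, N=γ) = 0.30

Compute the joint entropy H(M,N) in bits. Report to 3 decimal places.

H(M,N) = −Σ p(x,y)·log₂ p(x,y) over all 6 cells.
  cell (r,α): −0.08·log₂0.08 = 0.2915
  cell (r,β): −0.11·log₂0.11 = 0.3503
  cell (r,γ): −0.16·log₂0.16 = 0.4230
  cell (s,α): −0.19·log₂0.19 = 0.4552
  cell (s,β): −0.16·log₂0.16 = 0.4230
  cell (s,γ): −0.30·log₂0.30 = 0.5211
Sum = 2.464 bits.

2.464 bits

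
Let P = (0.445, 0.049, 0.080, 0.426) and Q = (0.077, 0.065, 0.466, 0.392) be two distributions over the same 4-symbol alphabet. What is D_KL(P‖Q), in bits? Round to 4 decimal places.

D(P‖Q) = Σ p·log₂(p/q).
  0.445·log₂(0.445/0.077) = 1.12624
  0.049·log₂(0.049/0.065) = -0.01998
  0.080·log₂(0.080/0.466) = -0.20338
  0.426·log₂(0.426/0.392) = 0.05112
D(P‖Q) = 0.9540 bits.

0.9540 bits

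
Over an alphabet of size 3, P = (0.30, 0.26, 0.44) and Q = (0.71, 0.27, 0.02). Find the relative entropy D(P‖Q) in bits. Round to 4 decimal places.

1.5751 bits

D(P‖Q) = Σ p·log₂(p/q).
  0.30·log₂(0.30/0.71) = -0.37286
  0.26·log₂(0.26/0.27) = -0.01416
  0.44·log₂(0.44/0.02) = 1.96215
D(P‖Q) = 1.5751 bits.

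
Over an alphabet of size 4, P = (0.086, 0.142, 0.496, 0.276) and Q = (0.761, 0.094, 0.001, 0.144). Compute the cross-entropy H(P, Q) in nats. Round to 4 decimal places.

4.3204 nats

H(P,Q) = −Σ p·ln q.
  −0.086·ln(0.761) = 0.02349
  −0.142·ln(0.094) = 0.33575
  −0.496·ln(0.001) = 3.42625
  −0.276·ln(0.144) = 0.53487
H(P,Q) = 4.3204 nats.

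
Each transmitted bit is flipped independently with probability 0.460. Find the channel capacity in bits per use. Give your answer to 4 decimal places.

0.0046 bits

Binary symmetric channel: C = 1 − h₂(ε) where h₂ is the binary entropy function.
h₂(0.460) = −0.460·log₂0.460 − 0.540·log₂0.540 = 0.9954.
C = 1 − 0.9954 = 0.0046 bits per channel use.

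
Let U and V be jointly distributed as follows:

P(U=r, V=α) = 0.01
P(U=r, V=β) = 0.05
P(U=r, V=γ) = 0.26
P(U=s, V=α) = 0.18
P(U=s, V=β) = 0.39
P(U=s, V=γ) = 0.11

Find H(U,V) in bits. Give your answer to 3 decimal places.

H(U,V) = −Σ p(x,y)·log₂ p(x,y) over all 6 cells.
  cell (r,α): −0.01·log₂0.01 = 0.0664
  cell (r,β): −0.05·log₂0.05 = 0.2161
  cell (r,γ): −0.26·log₂0.26 = 0.5053
  cell (s,α): −0.18·log₂0.18 = 0.4453
  cell (s,β): −0.39·log₂0.39 = 0.5298
  cell (s,γ): −0.11·log₂0.11 = 0.3503
Sum = 2.113 bits.

2.113 bits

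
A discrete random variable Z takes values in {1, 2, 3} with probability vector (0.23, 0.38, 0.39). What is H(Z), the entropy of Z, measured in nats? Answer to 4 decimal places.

H(Z) = −Σ p·ln p.
  −(0.23)·ln(0.23) = 0.33803
  −(0.38)·ln(0.38) = 0.36768
  −(0.39)·ln(0.39) = 0.36723
Sum: 0.33803 + 0.36768 + 0.36723 = 1.0729 nats.

1.0729 nats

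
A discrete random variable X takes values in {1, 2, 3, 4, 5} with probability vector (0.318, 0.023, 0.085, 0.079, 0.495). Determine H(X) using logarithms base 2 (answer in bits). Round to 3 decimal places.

1.745 bits

H(X) = −Σ p·log₂ p.
  −(0.318)·log₂(0.318) = 0.5256
  −(0.023)·log₂(0.023) = 0.1252
  −(0.085)·log₂(0.085) = 0.3023
  −(0.079)·log₂(0.079) = 0.2893
  −(0.495)·log₂(0.495) = 0.5022
Sum: 0.5256 + 0.1252 + 0.3023 + 0.2893 + 0.5022 = 1.745 bits.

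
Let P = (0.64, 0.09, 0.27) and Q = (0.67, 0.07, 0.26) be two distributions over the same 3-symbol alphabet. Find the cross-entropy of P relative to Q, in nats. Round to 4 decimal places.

H(P,Q) = −Σ p·ln q.
  −0.64·ln(0.67) = 0.25631
  −0.09·ln(0.07) = 0.23933
  −0.27·ln(0.26) = 0.36371
H(P,Q) = 0.8593 nats.

0.8593 nats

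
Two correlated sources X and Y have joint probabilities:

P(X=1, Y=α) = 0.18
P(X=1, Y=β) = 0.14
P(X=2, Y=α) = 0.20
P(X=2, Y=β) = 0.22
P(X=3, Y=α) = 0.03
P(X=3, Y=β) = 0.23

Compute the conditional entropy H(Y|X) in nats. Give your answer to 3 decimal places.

Marginals: p(X) = (0.3200, 0.4200, 0.2600), p(Y) = (0.4100, 0.5900).
H(Y|X) = Σ p(X) · H(Y|X=·).
  X=1: p=0.3200, H(Y|X=1) = 0.6853
  X=2: p=0.4200, H(Y|X=2) = 0.6920
  X=3: p=0.2600, H(Y|X=3) = 0.3576
Weighted sum = 0.603 nats.

0.603 nats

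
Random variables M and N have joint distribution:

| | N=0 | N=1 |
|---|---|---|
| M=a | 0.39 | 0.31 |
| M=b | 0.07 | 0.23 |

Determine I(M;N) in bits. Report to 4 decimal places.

Marginals: p(M) = (0.7000, 0.3000), p(N) = (0.4600, 0.5400).
I(M;N) = Σ p(x,y)·log₂[p(x,y)/(p(x)p(y))].
  (a,0): 0.39·log₂(1.2112) = 0.10780
  (a,1): 0.31·log₂(0.8201) = -0.08870
  (b,0): 0.07·log₂(0.5072) = -0.06855
  (b,1): 0.23·log₂(1.4198) = 0.11630
Sum = 0.0669 bits.

0.0669 bits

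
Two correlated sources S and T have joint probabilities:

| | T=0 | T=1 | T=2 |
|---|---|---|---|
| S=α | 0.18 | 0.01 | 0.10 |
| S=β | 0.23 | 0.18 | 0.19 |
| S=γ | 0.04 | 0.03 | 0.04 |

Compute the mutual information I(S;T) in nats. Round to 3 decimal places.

Marginals: p(S) = (0.2900, 0.6000, 0.1100), p(T) = (0.4500, 0.2200, 0.3300).
I(S;T) = Σ p(x,y)·ln[p(x,y)/(p(x)p(y))].
  (α,0): 0.18·ln(1.3793) = 0.0579
  (α,1): 0.01·ln(0.1567) = -0.0185
  (α,2): 0.10·ln(1.0449) = 0.0044
  (β,0): 0.23·ln(0.8519) = -0.0369
  (β,1): 0.18·ln(1.3636) = 0.0558
  (β,2): 0.19·ln(0.9596) = -0.0078
  (γ,0): 0.04·ln(0.8081) = -0.0085
  (γ,1): 0.03·ln(1.2397) = 0.0064
  (γ,2): 0.04·ln(1.1019) = 0.0039
Sum = 0.057 nats.

0.057 nats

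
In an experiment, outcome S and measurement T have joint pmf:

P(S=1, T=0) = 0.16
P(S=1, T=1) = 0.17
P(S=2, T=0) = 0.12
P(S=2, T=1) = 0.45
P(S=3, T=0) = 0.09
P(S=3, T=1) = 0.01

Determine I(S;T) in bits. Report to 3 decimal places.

0.151 bits

Marginals: p(S) = (0.3300, 0.5700, 0.1000), p(T) = (0.3700, 0.6300).
I(S;T) = Σ p(x,y)·log₂[p(x,y)/(p(x)p(y))].
  (1,0): 0.16·log₂(1.3104) = 0.0624
  (1,1): 0.17·log₂(0.8177) = -0.0494
  (2,0): 0.12·log₂(0.5690) = -0.0976
  (2,1): 0.45·log₂(1.2531) = 0.1465
  (3,0): 0.09·log₂(2.4324) = 0.1154
  (3,1): 0.01·log₂(0.1587) = -0.0266
Sum = 0.151 bits.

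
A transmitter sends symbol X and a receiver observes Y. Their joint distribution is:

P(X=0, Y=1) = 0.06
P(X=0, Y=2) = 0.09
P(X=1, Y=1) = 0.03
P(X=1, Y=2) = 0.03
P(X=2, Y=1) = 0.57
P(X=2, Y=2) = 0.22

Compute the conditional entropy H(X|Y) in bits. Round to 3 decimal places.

Chain rule: H(X|Y) = H(X,Y) − H(Y).
Marginals: p(X) = (0.1500, 0.0600, 0.7900), p(Y) = (0.6600, 0.3400).
H(X,Y) = 1.8025 bits; H(Y) = 0.9248 bits.
H(X|Y) = 1.8025 − 0.9248 = 0.878 bits.

0.878 bits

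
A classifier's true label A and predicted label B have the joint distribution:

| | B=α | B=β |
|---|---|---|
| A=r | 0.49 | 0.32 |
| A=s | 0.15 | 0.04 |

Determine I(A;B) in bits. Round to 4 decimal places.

0.0175 bits

Marginals: p(A) = (0.8100, 0.1900), p(B) = (0.6400, 0.3600).
I(A;B) = Σ p(x,y)·log₂[p(x,y)/(p(x)p(y))].
  (r,α): 0.49·log₂(0.9452) = -0.03983
  (r,β): 0.32·log₂(1.0974) = 0.04291
  (s,α): 0.15·log₂(1.2336) = 0.04542
  (s,β): 0.04·log₂(0.5848) = -0.03096
Sum = 0.0175 bits.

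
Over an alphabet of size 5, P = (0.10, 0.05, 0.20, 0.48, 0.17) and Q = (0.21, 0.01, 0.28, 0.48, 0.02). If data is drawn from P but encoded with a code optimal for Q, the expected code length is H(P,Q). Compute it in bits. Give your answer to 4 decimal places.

H(P,Q) = −Σ p·log₂ q.
  −0.10·log₂(0.21) = 0.22515
  −0.05·log₂(0.01) = 0.33219
  −0.20·log₂(0.28) = 0.36730
  −0.48·log₂(0.48) = 0.50827
  −0.17·log₂(0.02) = 0.95946
H(P,Q) = 2.3924 bits.

2.3924 bits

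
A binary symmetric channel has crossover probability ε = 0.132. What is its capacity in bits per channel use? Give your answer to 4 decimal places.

Binary symmetric channel: C = 1 − h₂(ε) where h₂ is the binary entropy function.
h₂(0.132) = −0.132·log₂0.132 − 0.868·log₂0.868 = 0.5629.
C = 1 − 0.5629 = 0.4371 bits per channel use.

0.4371 bits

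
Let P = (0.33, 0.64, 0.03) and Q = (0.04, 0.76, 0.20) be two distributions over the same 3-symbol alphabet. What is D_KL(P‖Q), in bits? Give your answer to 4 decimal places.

0.7639 bits

D(P‖Q) = Σ p·log₂(p/q).
  0.33·log₂(0.33/0.04) = 1.00465
  0.64·log₂(0.64/0.76) = -0.15867
  0.03·log₂(0.03/0.20) = -0.08211
D(P‖Q) = 0.7639 bits.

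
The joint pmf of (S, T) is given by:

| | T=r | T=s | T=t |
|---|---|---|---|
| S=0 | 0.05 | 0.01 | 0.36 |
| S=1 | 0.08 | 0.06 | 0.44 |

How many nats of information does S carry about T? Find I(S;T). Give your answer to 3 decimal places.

Marginals: p(S) = (0.4200, 0.5800), p(T) = (0.1300, 0.0700, 0.8000).
I(S;T) = H(S) + H(T) − H(S,T).
H(S) = 0.6803, H(T) = 0.6299, H(S,T) = 1.2957.
I(S;T) = 0.6803 + 0.6299 − 1.2957 = 0.014 nats.

0.014 nats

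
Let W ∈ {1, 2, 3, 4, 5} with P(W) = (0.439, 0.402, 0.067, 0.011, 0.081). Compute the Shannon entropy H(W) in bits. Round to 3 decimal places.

1.676 bits

H(W) = −Σ p·log₂ p.
  −(0.439)·log₂(0.439) = 0.5214
  −(0.402)·log₂(0.402) = 0.5285
  −(0.067)·log₂(0.067) = 0.2613
  −(0.011)·log₂(0.011) = 0.0716
  −(0.081)·log₂(0.081) = 0.2937
Sum: 0.5214 + 0.5285 + 0.2613 + 0.0716 + 0.2937 = 1.676 bits.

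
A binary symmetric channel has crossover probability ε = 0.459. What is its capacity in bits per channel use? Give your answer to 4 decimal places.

Binary symmetric channel: C = 1 − h₂(ε) where h₂ is the binary entropy function.
h₂(0.459) = −0.459·log₂0.459 − 0.541·log₂0.541 = 0.9951.
C = 1 − 0.9951 = 0.0049 bits per channel use.

0.0049 bits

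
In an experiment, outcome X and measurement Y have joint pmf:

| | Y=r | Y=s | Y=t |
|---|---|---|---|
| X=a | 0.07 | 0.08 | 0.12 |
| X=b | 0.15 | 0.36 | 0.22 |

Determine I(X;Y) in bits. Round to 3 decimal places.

0.023 bits

Marginals: p(X) = (0.2700, 0.7300), p(Y) = (0.2200, 0.4400, 0.3400).
I(X;Y) = H(X) + H(Y) − H(X,Y).
H(X) = 0.8415, H(Y) = 1.5309, H(X,Y) = 2.3489.
I(X;Y) = 0.8415 + 1.5309 − 2.3489 = 0.023 bits.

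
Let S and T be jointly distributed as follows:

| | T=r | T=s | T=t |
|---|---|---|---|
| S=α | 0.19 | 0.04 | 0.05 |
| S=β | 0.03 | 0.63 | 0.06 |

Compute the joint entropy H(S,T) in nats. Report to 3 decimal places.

1.159 nats

H(S,T) = −Σ p(x,y)·ln p(x,y) over all 6 cells.
  cell (α,r): −0.19·ln0.19 = 0.3155
  cell (α,s): −0.04·ln0.04 = 0.1288
  cell (α,t): −0.05·ln0.05 = 0.1498
  cell (β,r): −0.03·ln0.03 = 0.1052
  cell (β,s): −0.63·ln0.63 = 0.2911
  cell (β,t): −0.06·ln0.06 = 0.1688
Sum = 1.159 nats.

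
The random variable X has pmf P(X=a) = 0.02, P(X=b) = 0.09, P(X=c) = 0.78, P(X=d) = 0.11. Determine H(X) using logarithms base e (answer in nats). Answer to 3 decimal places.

H(X) = −Σ p·ln p.
  −(0.02)·ln(0.02) = 0.0782
  −(0.09)·ln(0.09) = 0.2167
  −(0.78)·ln(0.78) = 0.1938
  −(0.11)·ln(0.11) = 0.2428
Sum: 0.0782 + 0.2167 + 0.1938 + 0.2428 = 0.732 nats.

0.732 nats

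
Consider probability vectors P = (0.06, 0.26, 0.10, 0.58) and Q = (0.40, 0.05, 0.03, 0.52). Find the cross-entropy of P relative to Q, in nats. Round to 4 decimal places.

1.5638 nats

H(P,Q) = −Σ p·ln q.
  −0.06·ln(0.40) = 0.05498
  −0.26·ln(0.05) = 0.77889
  −0.10·ln(0.03) = 0.35066
  −0.58·ln(0.52) = 0.37928
H(P,Q) = 1.5638 nats.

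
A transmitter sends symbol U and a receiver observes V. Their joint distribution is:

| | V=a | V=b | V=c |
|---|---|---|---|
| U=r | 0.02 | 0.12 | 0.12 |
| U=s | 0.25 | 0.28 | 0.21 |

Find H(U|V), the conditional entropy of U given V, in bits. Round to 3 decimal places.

0.767 bits

Marginals: p(U) = (0.2600, 0.7400), p(V) = (0.2700, 0.4000, 0.3300).
H(U|V) = Σ p(V) · H(U|V=·).
  V=a: p=0.2700, H(U|V=a) = 0.3809
  V=b: p=0.4000, H(U|V=b) = 0.8813
  V=c: p=0.3300, H(U|V=c) = 0.9457
Weighted sum = 0.767 bits.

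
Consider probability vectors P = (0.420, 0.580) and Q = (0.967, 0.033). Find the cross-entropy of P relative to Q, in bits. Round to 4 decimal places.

H(P,Q) = −Σ p·log₂ q.
  −0.420·log₂(0.967) = 0.02033
  −0.580·log₂(0.033) = 2.85441
H(P,Q) = 2.8747 bits.

2.8747 bits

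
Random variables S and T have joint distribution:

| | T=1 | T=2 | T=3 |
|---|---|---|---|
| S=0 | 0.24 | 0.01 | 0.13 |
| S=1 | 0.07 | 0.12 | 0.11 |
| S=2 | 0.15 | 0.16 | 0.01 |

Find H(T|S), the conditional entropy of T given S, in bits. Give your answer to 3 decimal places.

Marginals: p(S) = (0.3800, 0.3000, 0.3200), p(T) = (0.4600, 0.2900, 0.2500).
H(T|S) = Σ p(S) · H(T|S=·).
  S=0: p=0.3800, H(T|S=0) = 1.0862
  S=1: p=0.3000, H(T|S=1) = 1.5494
  S=2: p=0.3200, H(T|S=2) = 1.1686
Weighted sum = 1.252 bits.

1.252 bits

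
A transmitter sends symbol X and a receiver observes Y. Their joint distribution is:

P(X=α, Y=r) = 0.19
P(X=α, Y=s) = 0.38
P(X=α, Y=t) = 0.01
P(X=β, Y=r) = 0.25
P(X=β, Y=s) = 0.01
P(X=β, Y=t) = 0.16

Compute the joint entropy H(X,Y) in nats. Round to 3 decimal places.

1.415 nats

H(X,Y) = −Σ p(x,y)·ln p(x,y) over all 6 cells.
  cell (α,r): −0.19·ln0.19 = 0.3155
  cell (α,s): −0.38·ln0.38 = 0.3677
  cell (α,t): −0.01·ln0.01 = 0.0461
  cell (β,r): −0.25·ln0.25 = 0.3466
  cell (β,s): −0.01·ln0.01 = 0.0461
  cell (β,t): −0.16·ln0.16 = 0.2932
Sum = 1.415 nats.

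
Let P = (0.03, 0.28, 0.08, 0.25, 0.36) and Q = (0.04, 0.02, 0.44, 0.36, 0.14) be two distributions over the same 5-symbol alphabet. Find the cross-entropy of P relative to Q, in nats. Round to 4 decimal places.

H(P,Q) = −Σ p·ln q.
  −0.03·ln(0.04) = 0.09657
  −0.28·ln(0.02) = 1.09537
  −0.08·ln(0.44) = 0.06568
  −0.25·ln(0.36) = 0.25541
  −0.36·ln(0.14) = 0.70780
H(P,Q) = 2.2208 nats.

2.2208 nats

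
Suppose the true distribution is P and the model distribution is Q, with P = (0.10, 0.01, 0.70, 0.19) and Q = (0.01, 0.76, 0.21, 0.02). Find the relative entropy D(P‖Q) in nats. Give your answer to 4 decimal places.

D(P‖Q) = Σ p·ln(p/q).
  0.10·ln(0.10/0.01) = 0.23026
  0.01·ln(0.01/0.76) = -0.04331
  0.70·ln(0.70/0.21) = 0.84278
  0.19·ln(0.19/0.02) = 0.42775
D(P‖Q) = 1.4575 nats.

1.4575 nats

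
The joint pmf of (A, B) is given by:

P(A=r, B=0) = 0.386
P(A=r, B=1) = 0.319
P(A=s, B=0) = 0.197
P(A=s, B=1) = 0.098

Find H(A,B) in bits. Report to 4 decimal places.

H(A,B) = −Σ p(x,y)·log₂ p(x,y) over all 4 cells.
  cell (r,0): −0.386·log₂0.386 = 0.53010
  cell (r,1): −0.319·log₂0.319 = 0.52583
  cell (s,0): −0.197·log₂0.197 = 0.46172
  cell (s,1): −0.098·log₂0.098 = 0.32841
Sum = 1.8461 bits.

1.8461 bits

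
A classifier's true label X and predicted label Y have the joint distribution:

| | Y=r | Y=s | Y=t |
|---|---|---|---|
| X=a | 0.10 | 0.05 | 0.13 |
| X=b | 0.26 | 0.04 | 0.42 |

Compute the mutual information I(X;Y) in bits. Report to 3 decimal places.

0.025 bits

Marginals: p(X) = (0.2800, 0.7200), p(Y) = (0.3600, 0.0900, 0.5500).
I(X;Y) = H(X) + H(Y) − H(X,Y).
H(X) = 0.8555, H(Y) = 1.3176, H(X,Y) = 2.1476.
I(X;Y) = 0.8555 + 1.3176 − 2.1476 = 0.025 bits.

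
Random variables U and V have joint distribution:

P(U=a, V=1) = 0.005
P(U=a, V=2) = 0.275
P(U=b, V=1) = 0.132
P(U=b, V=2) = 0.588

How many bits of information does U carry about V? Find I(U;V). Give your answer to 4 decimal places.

Marginals: p(U) = (0.2800, 0.7200), p(V) = (0.1370, 0.8630).
I(U;V) = H(U) + H(V) − H(U,V).
H(U) = 0.8555, H(V) = 0.5763, H(U,V) = 1.3865.
I(U;V) = 0.8555 + 0.5763 − 1.3865 = 0.0453 bits.

0.0453 bits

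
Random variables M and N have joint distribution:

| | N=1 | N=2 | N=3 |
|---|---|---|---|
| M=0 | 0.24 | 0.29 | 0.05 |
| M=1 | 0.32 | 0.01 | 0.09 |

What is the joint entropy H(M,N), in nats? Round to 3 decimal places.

H(M,N) = −Σ p(x,y)·ln p(x,y) over all 6 cells.
  cell (0,1): −0.24·ln0.24 = 0.3425
  cell (0,2): −0.29·ln0.29 = 0.3590
  cell (0,3): −0.05·ln0.05 = 0.1498
  cell (1,1): −0.32·ln0.32 = 0.3646
  cell (1,2): −0.01·ln0.01 = 0.0461
  cell (1,3): −0.09·ln0.09 = 0.2167
Sum = 1.479 nats.

1.479 nats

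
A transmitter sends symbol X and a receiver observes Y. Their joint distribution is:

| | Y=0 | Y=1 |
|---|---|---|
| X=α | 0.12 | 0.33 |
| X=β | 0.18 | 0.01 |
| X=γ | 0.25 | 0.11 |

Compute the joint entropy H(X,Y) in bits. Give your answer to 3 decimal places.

H(X,Y) = −Σ p(x,y)·log₂ p(x,y) over all 6 cells.
  cell (α,0): −0.12·log₂0.12 = 0.3671
  cell (α,1): −0.33·log₂0.33 = 0.5278
  cell (β,0): −0.18·log₂0.18 = 0.4453
  cell (β,1): −0.01·log₂0.01 = 0.0664
  cell (γ,0): −0.25·log₂0.25 = 0.5000
  cell (γ,1): −0.11·log₂0.11 = 0.3503
Sum = 2.257 bits.

2.257 bits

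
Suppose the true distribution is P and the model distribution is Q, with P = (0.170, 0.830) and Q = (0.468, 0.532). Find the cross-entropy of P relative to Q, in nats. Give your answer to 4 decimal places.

H(P,Q) = −Σ p·ln q.
  −0.170·ln(0.468) = 0.12908
  −0.830·ln(0.532) = 0.52382
H(P,Q) = 0.6529 nats.

0.6529 nats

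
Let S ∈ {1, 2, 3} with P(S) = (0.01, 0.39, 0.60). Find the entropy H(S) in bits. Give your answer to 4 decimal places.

1.0384 bits

H(S) = −Σ p·log₂ p.
  −(0.01)·log₂(0.01) = 0.06644
  −(0.39)·log₂(0.39) = 0.52980
  −(0.60)·log₂(0.60) = 0.44218
Sum: 0.06644 + 0.52980 + 0.44218 = 1.0384 bits.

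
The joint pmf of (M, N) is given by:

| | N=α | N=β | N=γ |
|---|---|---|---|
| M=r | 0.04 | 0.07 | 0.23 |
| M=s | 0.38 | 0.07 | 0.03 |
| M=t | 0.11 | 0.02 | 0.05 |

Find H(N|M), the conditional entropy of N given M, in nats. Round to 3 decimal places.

Chain rule: H(N|M) = H(M,N) − H(M).
Marginals: p(M) = (0.3400, 0.4800, 0.1800), p(N) = (0.5300, 0.1600, 0.3100).
H(M,N) = 1.7828 nats; H(M) = 1.0278 nats.
H(N|M) = 1.7828 − 1.0278 = 0.755 nats.

0.755 nats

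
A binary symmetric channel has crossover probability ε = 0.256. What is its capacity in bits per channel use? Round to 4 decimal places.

Binary symmetric channel: C = 1 − h₂(ε) where h₂ is the binary entropy function.
h₂(0.256) = −0.256·log₂0.256 − 0.744·log₂0.744 = 0.8207.
C = 1 − 0.8207 = 0.1793 bits per channel use.

0.1793 bits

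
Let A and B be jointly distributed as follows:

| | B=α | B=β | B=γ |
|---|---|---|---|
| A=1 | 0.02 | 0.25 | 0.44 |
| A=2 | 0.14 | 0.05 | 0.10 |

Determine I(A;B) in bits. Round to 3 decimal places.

Marginals: p(A) = (0.7100, 0.2900), p(B) = (0.1600, 0.3000, 0.5400).
I(A;B) = H(A) + H(B) − H(A,B).
H(A) = 0.8687, H(B) = 1.4241, H(A,B) = 2.0794.
I(A;B) = 0.8687 + 1.4241 − 2.0794 = 0.213 bits.

0.213 bits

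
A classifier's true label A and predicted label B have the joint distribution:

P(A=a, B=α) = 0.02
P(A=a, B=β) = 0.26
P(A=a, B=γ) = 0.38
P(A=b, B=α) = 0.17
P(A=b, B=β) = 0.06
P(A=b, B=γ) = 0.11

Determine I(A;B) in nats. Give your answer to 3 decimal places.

Marginals: p(A) = (0.6600, 0.3400), p(B) = (0.1900, 0.3200, 0.4900).
I(A;B) = Σ p(x,y)·ln[p(x,y)/(p(x)p(y))].
  (a,α): 0.02·ln(0.1595) = -0.0367
  (a,β): 0.26·ln(1.2311) = 0.0540
  (a,γ): 0.38·ln(1.1750) = 0.0613
  (b,α): 0.17·ln(2.6316) = 0.1645
  (b,β): 0.06·ln(0.5515) = -0.0357
  (b,γ): 0.11·ln(0.6603) = -0.0457
Sum = 0.162 nats.

0.162 nats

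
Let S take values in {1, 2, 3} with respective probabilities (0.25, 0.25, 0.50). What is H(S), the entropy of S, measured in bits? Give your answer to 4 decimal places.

1.5000 bits

H(S) = −Σ p·log₂ p.
  −(0.25)·log₂(0.25) = 0.50000
  −(0.25)·log₂(0.25) = 0.50000
  −(0.50)·log₂(0.50) = 0.50000
Sum: 0.50000 + 0.50000 + 0.50000 = 1.5000 bits.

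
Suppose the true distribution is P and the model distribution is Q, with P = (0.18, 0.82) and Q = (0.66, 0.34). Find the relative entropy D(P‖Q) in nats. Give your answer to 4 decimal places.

D(P‖Q) = Σ p·ln(p/q).
  0.18·ln(0.18/0.66) = -0.23387
  0.82·ln(0.82/0.34) = 0.72189
D(P‖Q) = 0.4880 nats.

0.4880 nats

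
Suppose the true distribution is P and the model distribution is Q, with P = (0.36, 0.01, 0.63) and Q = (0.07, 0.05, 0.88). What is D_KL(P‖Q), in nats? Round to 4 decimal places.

D(P‖Q) = Σ p·ln(p/q).
  0.36·ln(0.36/0.07) = 0.58954
  0.01·ln(0.01/0.05) = -0.01609
  0.63·ln(0.63/0.88) = -0.21055
D(P‖Q) = 0.3629 nats.

0.3629 nats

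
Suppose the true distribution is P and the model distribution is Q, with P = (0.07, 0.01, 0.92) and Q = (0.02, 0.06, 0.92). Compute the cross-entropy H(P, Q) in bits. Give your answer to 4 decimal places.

0.5463 bits

H(P,Q) = −Σ p·log₂ q.
  −0.07·log₂(0.02) = 0.39507
  −0.01·log₂(0.06) = 0.04059
  −0.92·log₂(0.92) = 0.11067
H(P,Q) = 0.5463 bits.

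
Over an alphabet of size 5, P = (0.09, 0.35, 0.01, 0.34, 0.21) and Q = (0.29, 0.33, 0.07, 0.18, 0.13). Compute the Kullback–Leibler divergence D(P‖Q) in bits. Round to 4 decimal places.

0.3070 bits

D(P‖Q) = Σ p·log₂(p/q).
  0.09·log₂(0.09/0.29) = -0.15193
  0.35·log₂(0.35/0.33) = 0.02971
  0.01·log₂(0.01/0.07) = -0.02807
  0.34·log₂(0.34/0.18) = 0.31196
  0.21·log₂(0.21/0.13) = 0.14529
D(P‖Q) = 0.3070 bits.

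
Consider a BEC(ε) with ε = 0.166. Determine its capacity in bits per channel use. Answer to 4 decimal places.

0.8340 bits

Binary erasure channel: capacity C = 1 − ε.
C = 1 − 0.166 = 0.8340 bits per channel use.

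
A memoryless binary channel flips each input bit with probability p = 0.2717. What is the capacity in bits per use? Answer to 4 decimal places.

0.1561 bits

Binary symmetric channel: C = 1 − h₂(ε) where h₂ is the binary entropy function.
h₂(0.2717) = −0.2717·log₂0.2717 − 0.7283·log₂0.7283 = 0.8439.
C = 1 − 0.8439 = 0.1561 bits per channel use.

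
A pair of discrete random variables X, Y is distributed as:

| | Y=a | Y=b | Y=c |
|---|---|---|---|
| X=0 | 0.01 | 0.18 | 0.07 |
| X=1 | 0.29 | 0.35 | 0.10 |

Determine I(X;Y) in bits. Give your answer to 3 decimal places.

Marginals: p(X) = (0.2600, 0.7400), p(Y) = (0.3000, 0.5300, 0.1700).
I(X;Y) = Σ p(x,y)·log₂[p(x,y)/(p(x)p(y))].
  (0,a): 0.01·log₂(0.1282) = -0.0296
  (0,b): 0.18·log₂(1.3062) = 0.0694
  (0,c): 0.07·log₂(1.5837) = 0.0464
  (1,a): 0.29·log₂(1.3063) = 0.1118
  (1,b): 0.35·log₂(0.8924) = -0.0575
  (1,c): 0.10·log₂(0.7949) = -0.0331
Sum = 0.107 bits.

0.107 bits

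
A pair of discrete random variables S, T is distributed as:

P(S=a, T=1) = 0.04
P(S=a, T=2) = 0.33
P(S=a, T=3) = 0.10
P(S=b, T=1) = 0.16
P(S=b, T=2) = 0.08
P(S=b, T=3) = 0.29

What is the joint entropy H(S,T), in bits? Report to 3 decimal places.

2.278 bits

H(S,T) = −Σ p(x,y)·log₂ p(x,y) over all 6 cells.
  cell (a,1): −0.04·log₂0.04 = 0.1858
  cell (a,2): −0.33·log₂0.33 = 0.5278
  cell (a,3): −0.10·log₂0.10 = 0.3322
  cell (b,1): −0.16·log₂0.16 = 0.4230
  cell (b,2): −0.08·log₂0.08 = 0.2915
  cell (b,3): −0.29·log₂0.29 = 0.5179
Sum = 2.278 bits.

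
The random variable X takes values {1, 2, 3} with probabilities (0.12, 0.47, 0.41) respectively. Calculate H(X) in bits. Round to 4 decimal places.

H(X) = −Σ p·log₂ p.
  −(0.12)·log₂(0.12) = 0.36707
  −(0.47)·log₂(0.47) = 0.51196
  −(0.41)·log₂(0.41) = 0.52738
Sum: 0.36707 + 0.51196 + 0.52738 = 1.4064 bits.

1.4064 bits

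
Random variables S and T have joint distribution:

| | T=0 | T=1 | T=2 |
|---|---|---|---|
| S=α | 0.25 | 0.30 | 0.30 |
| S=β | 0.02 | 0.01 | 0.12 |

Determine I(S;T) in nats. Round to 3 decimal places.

0.056 nats

Marginals: p(S) = (0.8500, 0.1500), p(T) = (0.2700, 0.3100, 0.4200).
I(S;T) = Σ p(x,y)·ln[p(x,y)/(p(x)p(y))].
  (α,0): 0.25·ln(1.0893) = 0.0214
  (α,1): 0.30·ln(1.1385) = 0.0389
  (α,2): 0.30·ln(0.8403) = -0.0522
  (β,0): 0.02·ln(0.4938) = -0.0141
  (β,1): 0.01·ln(0.2151) = -0.0154
  (β,2): 0.12·ln(1.9048) = 0.0773
Sum = 0.056 nats.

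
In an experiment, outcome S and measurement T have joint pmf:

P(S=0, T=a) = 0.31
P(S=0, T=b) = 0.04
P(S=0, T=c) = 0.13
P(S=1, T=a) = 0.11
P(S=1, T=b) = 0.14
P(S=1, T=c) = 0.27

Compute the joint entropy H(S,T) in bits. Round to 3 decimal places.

2.350 bits

H(S,T) = −Σ p(x,y)·log₂ p(x,y) over all 6 cells.
  cell (0,a): −0.31·log₂0.31 = 0.5238
  cell (0,b): −0.04·log₂0.04 = 0.1858
  cell (0,c): −0.13·log₂0.13 = 0.3826
  cell (1,a): −0.11·log₂0.11 = 0.3503
  cell (1,b): −0.14·log₂0.14 = 0.3971
  cell (1,c): −0.27·log₂0.27 = 0.5100
Sum = 2.350 bits.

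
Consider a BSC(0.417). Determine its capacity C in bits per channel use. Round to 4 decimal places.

Binary symmetric channel: C = 1 − h₂(ε) where h₂ is the binary entropy function.
h₂(0.417) = −0.417·log₂0.417 − 0.583·log₂0.583 = 0.9800.
C = 1 − 0.9800 = 0.0200 bits per channel use.

0.0200 bits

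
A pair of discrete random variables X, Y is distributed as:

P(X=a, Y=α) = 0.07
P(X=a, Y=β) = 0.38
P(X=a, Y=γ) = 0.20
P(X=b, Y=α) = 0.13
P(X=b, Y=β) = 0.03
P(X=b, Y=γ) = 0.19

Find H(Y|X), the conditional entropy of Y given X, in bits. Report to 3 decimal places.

1.319 bits

Chain rule: H(Y|X) = H(X,Y) − H(X).
Marginals: p(X) = (0.6500, 0.3500), p(Y) = (0.2000, 0.4100, 0.3900).
H(X,Y) = 2.2530 bits; H(X) = 0.9341 bits.
H(Y|X) = 2.2530 − 0.9341 = 1.319 bits.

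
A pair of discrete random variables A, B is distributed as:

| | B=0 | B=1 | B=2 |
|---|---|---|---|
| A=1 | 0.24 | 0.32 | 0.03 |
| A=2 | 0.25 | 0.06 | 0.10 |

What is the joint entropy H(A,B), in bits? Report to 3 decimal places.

2.248 bits

H(A,B) = −Σ p(x,y)·log₂ p(x,y) over all 6 cells.
  cell (1,0): −0.24·log₂0.24 = 0.4941
  cell (1,1): −0.32·log₂0.32 = 0.5260
  cell (1,2): −0.03·log₂0.03 = 0.1518
  cell (2,0): −0.25·log₂0.25 = 0.5000
  cell (2,1): −0.06·log₂0.06 = 0.2435
  cell (2,2): −0.10·log₂0.10 = 0.3322
Sum = 2.248 bits.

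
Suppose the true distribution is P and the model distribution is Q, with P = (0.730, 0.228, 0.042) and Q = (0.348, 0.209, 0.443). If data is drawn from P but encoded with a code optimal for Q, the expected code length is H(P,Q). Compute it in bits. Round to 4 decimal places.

H(P,Q) = −Σ p·log₂ q.
  −0.730·log₂(0.348) = 1.11167
  −0.228·log₂(0.209) = 0.51492
  −0.042·log₂(0.443) = 0.04933
H(P,Q) = 1.6759 bits.

1.6759 bits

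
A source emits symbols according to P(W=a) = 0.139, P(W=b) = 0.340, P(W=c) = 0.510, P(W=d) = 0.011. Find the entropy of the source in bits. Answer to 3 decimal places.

H(W) = −Σ p·log₂ p.
  −(0.139)·log₂(0.139) = 0.3957
  −(0.340)·log₂(0.340) = 0.5292
  −(0.510)·log₂(0.510) = 0.4954
  −(0.011)·log₂(0.011) = 0.0716
Sum: 0.3957 + 0.5292 + 0.4954 + 0.0716 = 1.492 bits.

1.492 bits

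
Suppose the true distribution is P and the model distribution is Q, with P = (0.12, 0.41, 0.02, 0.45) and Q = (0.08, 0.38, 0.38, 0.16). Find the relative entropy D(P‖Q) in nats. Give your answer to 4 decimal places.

D(P‖Q) = Σ p·ln(p/q).
  0.12·ln(0.12/0.08) = 0.04866
  0.41·ln(0.41/0.38) = 0.03115
  0.02·ln(0.02/0.38) = -0.05889
  0.45·ln(0.45/0.16) = 0.46533
D(P‖Q) = 0.4863 nats.

0.4863 nats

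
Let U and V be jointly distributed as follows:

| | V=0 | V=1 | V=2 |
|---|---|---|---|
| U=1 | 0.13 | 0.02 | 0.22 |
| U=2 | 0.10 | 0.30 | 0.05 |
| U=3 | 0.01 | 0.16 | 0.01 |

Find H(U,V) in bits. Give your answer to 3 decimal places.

H(U,V) = −Σ p(x,y)·log₂ p(x,y) over all 9 cells.
  cell (1,0): −0.13·log₂0.13 = 0.3826
  cell (1,1): −0.02·log₂0.02 = 0.1129
  cell (1,2): −0.22·log₂0.22 = 0.4806
  cell (2,0): −0.10·log₂0.10 = 0.3322
  cell (2,1): −0.30·log₂0.30 = 0.5211
  cell (2,2): −0.05·log₂0.05 = 0.2161
  cell (3,0): −0.01·log₂0.01 = 0.0664
  cell (3,1): −0.16·log₂0.16 = 0.4230
  cell (3,2): −0.01·log₂0.01 = 0.0664
Sum = 2.601 bits.

2.601 bits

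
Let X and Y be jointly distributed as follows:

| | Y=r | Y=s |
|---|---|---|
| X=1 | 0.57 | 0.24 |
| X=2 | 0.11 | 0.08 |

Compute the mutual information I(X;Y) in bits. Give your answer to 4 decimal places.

0.0077 bits

Marginals: p(X) = (0.8100, 0.1900), p(Y) = (0.6800, 0.3200).
I(X;Y) = Σ p(x,y)·log₂[p(x,y)/(p(x)p(y))].
  (1,r): 0.57·log₂(1.0349) = 0.02818
  (1,s): 0.24·log₂(0.9259) = -0.02665
  (2,r): 0.11·log₂(0.8514) = -0.02553
  (2,s): 0.08·log₂(1.3158) = 0.03167
Sum = 0.0077 bits.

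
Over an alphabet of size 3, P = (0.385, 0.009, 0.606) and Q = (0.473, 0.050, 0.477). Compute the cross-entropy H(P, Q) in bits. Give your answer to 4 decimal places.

H(P,Q) = −Σ p·log₂ q.
  −0.385·log₂(0.473) = 0.41583
  −0.009·log₂(0.050) = 0.03890
  −0.606·log₂(0.477) = 0.64717
H(P,Q) = 1.1019 bits.

1.1019 bits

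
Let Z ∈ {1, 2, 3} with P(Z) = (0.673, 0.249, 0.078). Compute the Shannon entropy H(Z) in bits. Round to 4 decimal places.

1.1710 bits

H(Z) = −Σ p·log₂ p.
  −(0.673)·log₂(0.673) = 0.38450
  −(0.249)·log₂(0.249) = 0.49944
  −(0.078)·log₂(0.078) = 0.28707
Sum: 0.38450 + 0.49944 + 0.28707 = 1.1710 bits.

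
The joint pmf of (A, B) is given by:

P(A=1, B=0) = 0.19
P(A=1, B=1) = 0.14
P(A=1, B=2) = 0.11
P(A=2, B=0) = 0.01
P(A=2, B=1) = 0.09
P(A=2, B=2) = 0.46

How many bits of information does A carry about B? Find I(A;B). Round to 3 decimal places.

Marginals: p(A) = (0.4400, 0.5600), p(B) = (0.2000, 0.2300, 0.5700).
I(A;B) = Σ p(x,y)·log₂[p(x,y)/(p(x)p(y))].
  (1,0): 0.19·log₂(2.1591) = 0.2110
  (1,1): 0.14·log₂(1.3834) = 0.0656
  (1,2): 0.11·log₂(0.4386) = -0.1308
  (2,0): 0.01·log₂(0.0893) = -0.0349
  (2,1): 0.09·log₂(0.6988) = -0.0465
  (2,2): 0.46·log₂(1.4411) = 0.2425
Sum = 0.307 bits.

0.307 bits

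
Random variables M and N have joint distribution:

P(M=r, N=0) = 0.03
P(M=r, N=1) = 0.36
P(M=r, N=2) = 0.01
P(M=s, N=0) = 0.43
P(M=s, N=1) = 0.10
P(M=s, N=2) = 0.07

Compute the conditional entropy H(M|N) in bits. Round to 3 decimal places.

Chain rule: H(M|N) = H(M,N) − H(N).
Marginals: p(M) = (0.4000, 0.6000), p(N) = (0.4600, 0.4600, 0.0800).
H(M,N) = 1.8731 bits; H(N) = 1.3222 bits.
H(M|N) = 1.8731 − 1.3222 = 0.551 bits.

0.551 bits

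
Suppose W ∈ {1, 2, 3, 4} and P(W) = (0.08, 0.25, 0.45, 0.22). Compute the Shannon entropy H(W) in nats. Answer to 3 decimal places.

H(W) = −Σ p·ln p.
  −(0.08)·ln(0.08) = 0.2021
  −(0.25)·ln(0.25) = 0.3466
  −(0.45)·ln(0.45) = 0.3593
  −(0.22)·ln(0.22) = 0.3331
Sum: 0.2021 + 0.3466 + 0.3593 + 0.3331 = 1.241 nats.

1.241 nats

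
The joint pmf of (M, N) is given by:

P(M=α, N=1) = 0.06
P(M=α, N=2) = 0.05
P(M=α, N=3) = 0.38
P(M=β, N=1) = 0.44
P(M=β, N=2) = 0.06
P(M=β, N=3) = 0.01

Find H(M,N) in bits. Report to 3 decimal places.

H(M,N) = −Σ p(x,y)·log₂ p(x,y) over all 6 cells.
  cell (α,1): −0.06·log₂0.06 = 0.2435
  cell (α,2): −0.05·log₂0.05 = 0.2161
  cell (α,3): −0.38·log₂0.38 = 0.5305
  cell (β,1): −0.44·log₂0.44 = 0.5211
  cell (β,2): −0.06·log₂0.06 = 0.2435
  cell (β,3): −0.01·log₂0.01 = 0.0664
Sum = 1.821 bits.

1.821 bits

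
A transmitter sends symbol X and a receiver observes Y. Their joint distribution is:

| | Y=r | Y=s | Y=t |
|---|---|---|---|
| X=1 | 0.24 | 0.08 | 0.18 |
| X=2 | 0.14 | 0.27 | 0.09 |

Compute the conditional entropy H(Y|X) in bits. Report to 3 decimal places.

1.451 bits

Chain rule: H(Y|X) = H(X,Y) − H(X).
Marginals: p(X) = (0.5000, 0.5000), p(Y) = (0.3800, 0.3500, 0.2700).
H(X,Y) = 2.4507 bits; H(X) = 1.0000 bits.
H(Y|X) = 2.4507 − 1.0000 = 1.451 bits.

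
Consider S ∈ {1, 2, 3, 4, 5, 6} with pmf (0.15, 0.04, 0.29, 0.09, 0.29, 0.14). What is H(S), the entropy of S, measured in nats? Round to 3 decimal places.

1.623 nats

H(S) = −Σ p·ln p.
  −(0.15)·ln(0.15) = 0.2846
  −(0.04)·ln(0.04) = 0.1288
  −(0.29)·ln(0.29) = 0.3590
  −(0.09)·ln(0.09) = 0.2167
  −(0.29)·ln(0.29) = 0.3590
  −(0.14)·ln(0.14) = 0.2753
Sum: 0.2846 + 0.1288 + 0.3590 + 0.2167 + 0.3590 + 0.2753 = 1.623 nats.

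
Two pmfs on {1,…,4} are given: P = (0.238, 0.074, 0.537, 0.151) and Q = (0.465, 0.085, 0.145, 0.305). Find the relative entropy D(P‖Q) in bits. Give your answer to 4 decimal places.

0.6164 bits

D(P‖Q) = Σ p·log₂(p/q).
  0.238·log₂(0.238/0.465) = -0.22997
  0.074·log₂(0.074/0.085) = -0.01480
  0.537·log₂(0.537/0.145) = 1.01432
  0.151·log₂(0.151/0.305) = -0.15315
D(P‖Q) = 0.6164 bits.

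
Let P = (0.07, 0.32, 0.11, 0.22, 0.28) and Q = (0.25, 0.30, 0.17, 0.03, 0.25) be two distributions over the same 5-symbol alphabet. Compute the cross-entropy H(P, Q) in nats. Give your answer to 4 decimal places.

H(P,Q) = −Σ p·ln q.
  −0.07·ln(0.25) = 0.09704
  −0.32·ln(0.30) = 0.38527
  −0.11·ln(0.17) = 0.19492
  −0.22·ln(0.03) = 0.77144
  −0.28·ln(0.25) = 0.38816
H(P,Q) = 1.8368 nats.

1.8368 nats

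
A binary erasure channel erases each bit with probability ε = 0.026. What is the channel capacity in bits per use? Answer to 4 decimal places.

0.9740 bits

Binary erasure channel: capacity C = 1 − ε.
C = 1 − 0.026 = 0.9740 bits per channel use.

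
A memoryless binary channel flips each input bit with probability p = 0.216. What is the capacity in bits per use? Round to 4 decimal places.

0.2472 bits

Binary symmetric channel: C = 1 − h₂(ε) where h₂ is the binary entropy function.
h₂(0.216) = −0.216·log₂0.216 − 0.784·log₂0.784 = 0.7528.
C = 1 − 0.7528 = 0.2472 bits per channel use.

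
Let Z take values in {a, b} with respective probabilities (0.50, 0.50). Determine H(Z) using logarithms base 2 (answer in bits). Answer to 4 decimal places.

H(Z) = −Σ p·log₂ p.
  −(0.50)·log₂(0.50) = 0.50000
  −(0.50)·log₂(0.50) = 0.50000
Sum: 0.50000 + 0.50000 = 1.0000 bits.

1.0000 bits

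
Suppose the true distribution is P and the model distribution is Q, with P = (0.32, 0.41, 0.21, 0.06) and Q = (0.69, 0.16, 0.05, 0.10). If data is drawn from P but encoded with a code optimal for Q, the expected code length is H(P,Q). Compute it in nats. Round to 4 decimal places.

1.6374 nats

H(P,Q) = −Σ p·ln q.
  −0.32·ln(0.69) = 0.11874
  −0.41·ln(0.16) = 0.75136
  −0.21·ln(0.05) = 0.62910
  −0.06·ln(0.10) = 0.13816
H(P,Q) = 1.6374 nats.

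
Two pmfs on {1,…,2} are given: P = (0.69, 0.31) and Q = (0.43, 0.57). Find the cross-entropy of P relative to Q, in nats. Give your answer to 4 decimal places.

0.7566 nats

H(P,Q) = −Σ p·ln q.
  −0.69·ln(0.43) = 0.58234
  −0.31·ln(0.57) = 0.17426
H(P,Q) = 0.7566 nats.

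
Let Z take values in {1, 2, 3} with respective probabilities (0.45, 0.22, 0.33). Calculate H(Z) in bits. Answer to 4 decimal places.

1.5268 bits

H(Z) = −Σ p·log₂ p.
  −(0.45)·log₂(0.45) = 0.51840
  −(0.22)·log₂(0.22) = 0.48057
  −(0.33)·log₂(0.33) = 0.52782
Sum: 0.51840 + 0.48057 + 0.52782 = 1.5268 bits.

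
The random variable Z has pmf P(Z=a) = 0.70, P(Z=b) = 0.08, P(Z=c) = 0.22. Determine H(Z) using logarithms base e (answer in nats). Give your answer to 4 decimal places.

0.7848 nats

H(Z) = −Σ p·ln p.
  −(0.70)·ln(0.70) = 0.24967
  −(0.08)·ln(0.08) = 0.20206
  −(0.22)·ln(0.22) = 0.33311
Sum: 0.24967 + 0.20206 + 0.33311 = 0.7848 nats.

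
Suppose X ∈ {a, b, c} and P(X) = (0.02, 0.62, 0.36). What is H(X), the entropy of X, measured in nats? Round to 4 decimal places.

H(X) = −Σ p·ln p.
  −(0.02)·ln(0.02) = 0.07824
  −(0.62)·ln(0.62) = 0.29638
  −(0.36)·ln(0.36) = 0.36779
Sum: 0.07824 + 0.29638 + 0.36779 = 0.7424 nats.

0.7424 nats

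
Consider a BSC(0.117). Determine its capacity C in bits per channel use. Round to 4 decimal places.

Binary symmetric channel: C = 1 − h₂(ε) where h₂ is the binary entropy function.
h₂(0.117) = −0.117·log₂0.117 − 0.883·log₂0.883 = 0.5207.
C = 1 − 0.5207 = 0.4793 bits per channel use.

0.4793 bits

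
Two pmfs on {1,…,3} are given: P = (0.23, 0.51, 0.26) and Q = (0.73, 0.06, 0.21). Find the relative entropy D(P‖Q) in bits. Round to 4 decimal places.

D(P‖Q) = Σ p·log₂(p/q).
  0.23·log₂(0.23/0.73) = -0.38324
  0.51·log₂(0.51/0.06) = 1.57461
  0.26·log₂(0.26/0.21) = 0.08011
D(P‖Q) = 1.2715 bits.

1.2715 bits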